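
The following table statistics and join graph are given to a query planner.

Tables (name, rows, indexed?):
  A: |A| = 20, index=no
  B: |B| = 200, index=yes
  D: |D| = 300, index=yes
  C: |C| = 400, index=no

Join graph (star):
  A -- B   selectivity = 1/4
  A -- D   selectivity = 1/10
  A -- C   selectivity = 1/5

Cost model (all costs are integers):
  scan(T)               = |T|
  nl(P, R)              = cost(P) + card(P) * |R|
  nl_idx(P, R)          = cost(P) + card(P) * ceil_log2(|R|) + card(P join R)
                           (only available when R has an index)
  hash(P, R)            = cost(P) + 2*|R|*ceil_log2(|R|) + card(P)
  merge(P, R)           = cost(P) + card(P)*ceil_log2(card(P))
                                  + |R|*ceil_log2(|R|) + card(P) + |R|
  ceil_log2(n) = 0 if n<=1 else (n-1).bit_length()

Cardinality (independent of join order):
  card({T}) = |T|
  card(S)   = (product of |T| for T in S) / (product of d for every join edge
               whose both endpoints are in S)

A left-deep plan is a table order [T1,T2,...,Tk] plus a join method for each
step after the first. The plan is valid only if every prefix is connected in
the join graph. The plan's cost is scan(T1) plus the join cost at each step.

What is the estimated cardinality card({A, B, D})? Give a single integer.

Tables in S: A(20), B(200), D(300)
Edges inside S: A-B(d=4), A-D(d=10)
numerator = 20 * 200 * 300 = 1200000
denominator = 4 * 10 = 40
card(S) = 1200000 / 40 = 30000

30000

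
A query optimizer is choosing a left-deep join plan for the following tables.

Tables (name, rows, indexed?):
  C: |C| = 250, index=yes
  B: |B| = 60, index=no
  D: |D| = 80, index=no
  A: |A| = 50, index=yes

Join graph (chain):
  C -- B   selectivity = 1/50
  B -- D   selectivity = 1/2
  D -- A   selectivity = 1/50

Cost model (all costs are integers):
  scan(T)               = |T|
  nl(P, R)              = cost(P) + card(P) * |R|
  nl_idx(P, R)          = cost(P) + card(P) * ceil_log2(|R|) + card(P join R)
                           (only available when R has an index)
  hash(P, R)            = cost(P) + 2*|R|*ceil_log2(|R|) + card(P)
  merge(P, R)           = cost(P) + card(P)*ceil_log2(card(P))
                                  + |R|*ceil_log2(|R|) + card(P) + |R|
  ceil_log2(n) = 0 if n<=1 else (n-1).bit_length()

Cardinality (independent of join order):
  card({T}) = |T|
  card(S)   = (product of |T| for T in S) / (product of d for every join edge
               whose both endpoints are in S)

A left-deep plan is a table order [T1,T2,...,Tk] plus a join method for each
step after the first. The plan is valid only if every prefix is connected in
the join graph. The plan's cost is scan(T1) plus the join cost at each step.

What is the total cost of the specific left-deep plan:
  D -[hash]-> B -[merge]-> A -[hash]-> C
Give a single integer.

step 1: scan D: cost=80, card=80
step 2: join B via hash
    card(P join B) = 80*60/(2) = 2400
    cost = 80 + 2*60*6 + 80 = 880
step 3: join A via merge
    card(P join A) = 2400*50/(50) = 2400
    cost = 880 + 2400*12 + 50*6 + 2400 + 50 = 32430
step 4: join C via hash
    card(P join C) = 2400*250/(50) = 12000
    cost = 32430 + 2*250*8 + 2400 = 38830

38830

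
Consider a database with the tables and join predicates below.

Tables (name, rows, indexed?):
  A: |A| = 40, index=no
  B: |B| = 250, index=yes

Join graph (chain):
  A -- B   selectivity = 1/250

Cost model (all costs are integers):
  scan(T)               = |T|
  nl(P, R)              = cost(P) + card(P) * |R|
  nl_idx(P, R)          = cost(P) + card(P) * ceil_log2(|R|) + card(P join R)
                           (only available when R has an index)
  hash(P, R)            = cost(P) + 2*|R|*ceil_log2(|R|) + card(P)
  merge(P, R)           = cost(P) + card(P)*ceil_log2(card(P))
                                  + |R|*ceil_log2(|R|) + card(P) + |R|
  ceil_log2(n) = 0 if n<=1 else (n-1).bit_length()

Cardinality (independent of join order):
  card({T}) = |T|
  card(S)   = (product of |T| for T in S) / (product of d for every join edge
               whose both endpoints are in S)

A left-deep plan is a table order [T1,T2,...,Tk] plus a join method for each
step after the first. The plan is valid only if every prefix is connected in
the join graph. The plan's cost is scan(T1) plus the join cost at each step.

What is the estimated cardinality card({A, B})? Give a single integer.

Tables in S: A(40), B(250)
Edges inside S: A-B(d=250)
numerator = 40 * 250 = 10000
denominator = 250 = 250
card(S) = 10000 / 250 = 40

40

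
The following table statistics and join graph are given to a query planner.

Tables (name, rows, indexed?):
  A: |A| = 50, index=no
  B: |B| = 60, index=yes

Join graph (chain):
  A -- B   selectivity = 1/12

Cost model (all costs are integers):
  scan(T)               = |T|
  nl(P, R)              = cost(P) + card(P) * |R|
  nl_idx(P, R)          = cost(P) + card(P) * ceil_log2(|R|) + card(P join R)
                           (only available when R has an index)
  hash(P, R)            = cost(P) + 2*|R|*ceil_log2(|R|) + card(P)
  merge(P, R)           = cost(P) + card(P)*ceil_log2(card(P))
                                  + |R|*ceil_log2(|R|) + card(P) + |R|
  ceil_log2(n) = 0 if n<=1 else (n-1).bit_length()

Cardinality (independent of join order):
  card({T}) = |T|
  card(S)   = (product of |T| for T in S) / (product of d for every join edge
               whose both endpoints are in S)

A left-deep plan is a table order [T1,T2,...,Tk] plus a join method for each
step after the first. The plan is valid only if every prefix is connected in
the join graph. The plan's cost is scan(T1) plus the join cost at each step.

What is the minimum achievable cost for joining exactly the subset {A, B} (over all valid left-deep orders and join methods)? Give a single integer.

600

Selinger DP over subsets of {A,B}:
  {A}: scan cost=50, card=50
  {B}: scan cost=60, card=60
  {AB}: card=250; try (B,nl_idx)→600, (A,hash)→720, (B,hash)→820, (B,merge)→820, (A,merge)→830, (B,nl)→3050 …(+1); best=600 via (B,nl_idx)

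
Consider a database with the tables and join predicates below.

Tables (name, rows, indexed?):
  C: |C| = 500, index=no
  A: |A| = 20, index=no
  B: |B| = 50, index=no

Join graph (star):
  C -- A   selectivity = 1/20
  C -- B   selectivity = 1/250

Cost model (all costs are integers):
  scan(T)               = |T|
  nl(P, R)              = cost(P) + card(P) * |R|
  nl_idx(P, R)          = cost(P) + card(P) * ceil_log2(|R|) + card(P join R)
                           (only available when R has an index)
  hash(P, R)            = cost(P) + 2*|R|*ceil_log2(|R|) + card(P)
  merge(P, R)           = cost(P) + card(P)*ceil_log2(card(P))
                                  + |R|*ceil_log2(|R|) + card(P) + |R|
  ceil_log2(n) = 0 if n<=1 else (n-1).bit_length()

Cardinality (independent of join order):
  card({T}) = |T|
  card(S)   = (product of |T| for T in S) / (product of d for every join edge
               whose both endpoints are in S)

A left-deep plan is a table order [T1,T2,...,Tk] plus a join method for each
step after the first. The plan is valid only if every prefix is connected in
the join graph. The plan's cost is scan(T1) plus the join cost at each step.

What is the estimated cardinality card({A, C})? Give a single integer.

Tables in S: A(20), C(500)
Edges inside S: C-A(d=20)
numerator = 20 * 500 = 10000
denominator = 20 = 20
card(S) = 10000 / 20 = 500

500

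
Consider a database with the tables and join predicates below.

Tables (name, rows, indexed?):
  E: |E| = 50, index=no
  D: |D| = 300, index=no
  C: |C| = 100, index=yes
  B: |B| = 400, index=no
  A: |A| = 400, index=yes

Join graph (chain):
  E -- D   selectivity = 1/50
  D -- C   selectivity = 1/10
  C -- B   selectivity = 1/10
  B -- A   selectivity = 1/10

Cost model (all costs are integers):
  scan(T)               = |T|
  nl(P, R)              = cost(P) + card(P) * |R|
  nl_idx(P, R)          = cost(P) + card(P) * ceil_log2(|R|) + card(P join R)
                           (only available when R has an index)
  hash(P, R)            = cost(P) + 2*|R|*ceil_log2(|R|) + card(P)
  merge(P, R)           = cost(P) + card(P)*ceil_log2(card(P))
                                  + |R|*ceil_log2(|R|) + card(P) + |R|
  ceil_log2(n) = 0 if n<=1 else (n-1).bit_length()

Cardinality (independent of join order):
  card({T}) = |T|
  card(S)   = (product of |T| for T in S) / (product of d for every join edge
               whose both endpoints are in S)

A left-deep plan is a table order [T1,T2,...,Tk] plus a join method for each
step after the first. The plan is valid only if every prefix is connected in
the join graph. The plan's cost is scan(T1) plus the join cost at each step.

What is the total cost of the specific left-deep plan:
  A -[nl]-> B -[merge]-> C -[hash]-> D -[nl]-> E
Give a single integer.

step 1: scan A: cost=400, card=400
step 2: join B via nl
    card(P join B) = 400*400/(10) = 16000
    cost = 400 + 400*400 = 160400
step 3: join C via merge
    card(P join C) = 16000*100/(10) = 160000
    cost = 160400 + 16000*14 + 100*7 + 16000 + 100 = 401200
step 4: join D via hash
    card(P join D) = 160000*300/(10) = 4800000
    cost = 401200 + 2*300*9 + 160000 = 566600
step 5: join E via nl
    card(P join E) = 4800000*50/(50) = 4800000
    cost = 566600 + 4800000*50 = 240566600

240566600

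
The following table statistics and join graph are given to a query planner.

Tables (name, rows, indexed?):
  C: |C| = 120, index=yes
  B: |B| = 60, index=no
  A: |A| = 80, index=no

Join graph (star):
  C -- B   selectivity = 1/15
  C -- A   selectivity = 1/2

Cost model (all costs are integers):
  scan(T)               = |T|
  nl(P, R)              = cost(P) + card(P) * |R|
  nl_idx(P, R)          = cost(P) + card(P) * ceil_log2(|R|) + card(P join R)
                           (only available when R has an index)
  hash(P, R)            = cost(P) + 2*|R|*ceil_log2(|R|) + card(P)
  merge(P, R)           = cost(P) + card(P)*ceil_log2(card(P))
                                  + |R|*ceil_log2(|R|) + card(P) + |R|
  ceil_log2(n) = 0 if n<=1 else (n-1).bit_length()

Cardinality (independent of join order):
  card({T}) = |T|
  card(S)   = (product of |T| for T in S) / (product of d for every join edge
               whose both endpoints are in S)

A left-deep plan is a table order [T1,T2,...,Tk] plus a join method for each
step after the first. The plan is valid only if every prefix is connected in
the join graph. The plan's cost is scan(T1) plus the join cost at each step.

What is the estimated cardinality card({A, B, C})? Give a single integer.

Tables in S: A(80), B(60), C(120)
Edges inside S: C-B(d=15), C-A(d=2)
numerator = 80 * 60 * 120 = 576000
denominator = 15 * 2 = 30
card(S) = 576000 / 30 = 19200

19200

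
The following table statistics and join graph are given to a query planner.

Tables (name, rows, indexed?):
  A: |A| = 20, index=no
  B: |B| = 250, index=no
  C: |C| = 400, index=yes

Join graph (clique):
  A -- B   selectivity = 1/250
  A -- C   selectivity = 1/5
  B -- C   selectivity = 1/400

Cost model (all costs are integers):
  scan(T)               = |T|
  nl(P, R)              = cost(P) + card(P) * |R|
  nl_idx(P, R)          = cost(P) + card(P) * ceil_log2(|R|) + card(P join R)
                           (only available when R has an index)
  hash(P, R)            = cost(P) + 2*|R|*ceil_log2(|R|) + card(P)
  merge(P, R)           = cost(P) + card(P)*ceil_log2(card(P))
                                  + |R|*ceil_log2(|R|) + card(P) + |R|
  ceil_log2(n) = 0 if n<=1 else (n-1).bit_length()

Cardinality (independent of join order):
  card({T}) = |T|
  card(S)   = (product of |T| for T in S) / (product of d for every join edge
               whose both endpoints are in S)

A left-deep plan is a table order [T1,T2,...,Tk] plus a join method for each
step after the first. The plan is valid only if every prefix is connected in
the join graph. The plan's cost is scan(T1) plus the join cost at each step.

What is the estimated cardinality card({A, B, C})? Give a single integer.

4

Tables in S: A(20), B(250), C(400)
Edges inside S: A-B(d=250), A-C(d=5), B-C(d=400)
numerator = 20 * 250 * 400 = 2000000
denominator = 250 * 5 * 400 = 500000
card(S) = 2000000 / 500000 = 4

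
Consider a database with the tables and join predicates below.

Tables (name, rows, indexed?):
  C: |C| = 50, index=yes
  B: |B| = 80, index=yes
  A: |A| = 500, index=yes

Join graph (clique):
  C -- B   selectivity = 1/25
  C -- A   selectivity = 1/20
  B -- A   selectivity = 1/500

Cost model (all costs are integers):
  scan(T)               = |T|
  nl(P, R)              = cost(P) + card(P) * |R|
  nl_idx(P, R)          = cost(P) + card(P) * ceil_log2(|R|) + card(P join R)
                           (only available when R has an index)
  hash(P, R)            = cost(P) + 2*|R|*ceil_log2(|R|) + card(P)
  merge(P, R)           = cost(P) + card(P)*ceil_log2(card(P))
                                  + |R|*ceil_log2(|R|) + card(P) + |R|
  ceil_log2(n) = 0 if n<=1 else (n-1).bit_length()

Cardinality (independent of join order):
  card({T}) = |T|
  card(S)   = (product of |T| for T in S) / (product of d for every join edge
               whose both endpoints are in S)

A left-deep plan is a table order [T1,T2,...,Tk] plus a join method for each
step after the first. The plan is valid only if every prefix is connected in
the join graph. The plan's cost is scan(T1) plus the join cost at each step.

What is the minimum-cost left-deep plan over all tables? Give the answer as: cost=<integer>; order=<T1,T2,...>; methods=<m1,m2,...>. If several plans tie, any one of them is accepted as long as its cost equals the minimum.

Selinger DP (subsets sized 1..n):
  {C}: scan cost=50, card=50
  {B}: scan cost=80, card=80
  {A}: scan cost=500, card=500
  {BC}: card=160; try (B,nl_idx)→560, (C,nl_idx)→720, (C,hash)→760, (B,merge)→1040, (C,merge)→1070, (B,hash)→1220 …(+2); best=560 via (B,nl_idx)
  {AC}: card=1250; try (C,hash)→1600, (A,nl_idx)→1750, (C,nl_idx)→4750, (A,merge)→5400, (C,merge)→5850, (A,hash)→9100 …(+2); best=1600 via (C,hash)
  {AB}: card=80; try (A,nl_idx)→880, (B,hash)→2120, (B,nl_idx)→4080, (A,merge)→5720, (B,merge)→6140, (A,hash)→9160 …(+2); best=880 via (A,nl_idx)
  {ABC}: card=8; try (C,nl_idx)→1368, (C,hash)→1560, (C,merge)→1870, (A,nl_idx)→2008, (B,hash)→3970, (C,nl)→4880 …(+6); best=1368 via (C,nl_idx)

cost=1368; order=B,A,C; methods=nl_idx,nl_idx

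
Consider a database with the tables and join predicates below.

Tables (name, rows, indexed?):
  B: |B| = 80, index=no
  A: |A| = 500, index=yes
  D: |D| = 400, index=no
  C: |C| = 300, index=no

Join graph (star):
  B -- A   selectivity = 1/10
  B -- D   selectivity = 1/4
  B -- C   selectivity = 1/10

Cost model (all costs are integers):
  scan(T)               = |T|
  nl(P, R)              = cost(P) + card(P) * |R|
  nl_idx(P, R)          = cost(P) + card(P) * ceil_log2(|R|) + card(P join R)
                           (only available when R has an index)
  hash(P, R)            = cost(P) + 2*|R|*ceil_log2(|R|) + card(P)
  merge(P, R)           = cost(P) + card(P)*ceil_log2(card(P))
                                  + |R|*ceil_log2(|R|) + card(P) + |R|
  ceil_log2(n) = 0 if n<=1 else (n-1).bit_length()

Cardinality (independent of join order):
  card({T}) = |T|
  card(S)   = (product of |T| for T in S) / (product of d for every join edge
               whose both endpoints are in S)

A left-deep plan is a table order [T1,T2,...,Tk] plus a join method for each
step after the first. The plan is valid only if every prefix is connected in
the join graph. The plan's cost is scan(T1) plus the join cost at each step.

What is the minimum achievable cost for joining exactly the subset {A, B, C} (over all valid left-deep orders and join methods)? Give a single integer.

Selinger DP over subsets of {A,B,C}:
  {B}: scan cost=80, card=80
  {A}: scan cost=500, card=500
  {C}: scan cost=300, card=300
  {AB}: card=4000; try (B,hash)→2120, (A,nl_idx)→4800, (A,merge)→5720, (B,merge)→6140, (A,hash)→9160, (A,nl)→40080 …(+1); best=2120 via (B,hash)
  {BC}: card=2400; try (B,hash)→1720, (C,merge)→3720, (B,merge)→3940, (C,hash)→5560, (C,nl)→24080, (B,nl)→24300; best=1720 via (B,hash)
  {ABC}: card=120000; try (C,hash)→11520, (A,hash)→13120, (A,merge)→37920, (C,merge)→57120, (A,nl_idx)→143320, (A,nl)→1201720 …(+1); best=11520 via (C,hash)

11520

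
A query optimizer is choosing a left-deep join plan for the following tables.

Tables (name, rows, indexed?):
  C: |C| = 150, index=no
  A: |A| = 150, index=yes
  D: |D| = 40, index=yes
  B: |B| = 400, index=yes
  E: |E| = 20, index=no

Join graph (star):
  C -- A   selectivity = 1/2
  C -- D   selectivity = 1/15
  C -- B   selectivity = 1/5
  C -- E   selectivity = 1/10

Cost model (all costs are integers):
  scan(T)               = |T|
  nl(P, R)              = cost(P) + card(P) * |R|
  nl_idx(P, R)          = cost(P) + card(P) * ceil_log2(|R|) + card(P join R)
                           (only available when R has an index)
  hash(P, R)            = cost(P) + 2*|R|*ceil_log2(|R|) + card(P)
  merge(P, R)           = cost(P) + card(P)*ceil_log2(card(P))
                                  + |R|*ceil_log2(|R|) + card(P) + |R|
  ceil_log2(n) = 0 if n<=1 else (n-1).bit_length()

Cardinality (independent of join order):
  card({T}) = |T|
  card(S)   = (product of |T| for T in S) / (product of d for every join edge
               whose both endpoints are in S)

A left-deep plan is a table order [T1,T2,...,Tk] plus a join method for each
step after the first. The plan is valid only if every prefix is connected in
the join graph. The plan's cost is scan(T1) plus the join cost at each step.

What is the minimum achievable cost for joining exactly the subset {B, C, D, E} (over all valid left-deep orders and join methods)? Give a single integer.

Selinger DP over subsets of {B,C,D,E}:
  {C}: scan cost=150, card=150
  {D}: scan cost=40, card=40
  {B}: scan cost=400, card=400
  {E}: scan cost=20, card=20
  {CD}: card=400; try (D,hash)→780, (D,nl_idx)→1450, (C,merge)→1670, (D,merge)→1780, (C,hash)→2480, (C,nl)→6040 …(+1); best=780 via (D,hash)
  {BC}: card=12000; try (C,hash)→3200, (B,merge)→5500, (C,merge)→5750, (B,hash)→7500, (B,nl_idx)→13500, (B,nl)→60150 …(+1); best=3200 via (C,hash)
  {CE}: card=300; try (E,hash)→500, (C,merge)→1490, (E,merge)→1620, (C,hash)→2440, (C,nl)→3020, (E,nl)→3150; best=500 via (E,hash)
  {BCD}: card=32000; try (B,hash)→8380, (B,merge)→8780, (D,hash)→15680, (B,nl_idx)→36380, (D,nl_idx)→107200, (B,nl)→160780 …(+2); best=8380 via (B,hash)
  {CDE}: card=800; try (D,hash)→1280, (E,hash)→1380, (D,nl_idx)→3100, (D,merge)→3780, (E,merge)→4900, (E,nl)→8780 …(+1); best=1280 via (D,hash)
  {BCE}: card=24000; try (B,merge)→7500, (B,hash)→8000, (E,hash)→15400, (B,nl_idx)→27200, (B,nl)→120500, (E,merge)→183320 …(+1); best=7500 via (B,merge)
  {BCDE}: card=64000; try (B,hash)→9280, (B,merge)→14080, (D,hash)→31980, (E,hash)→40580, (B,nl_idx)→72480, (D,nl_idx)→215500 …(+5); best=9280 via (B,hash)

9280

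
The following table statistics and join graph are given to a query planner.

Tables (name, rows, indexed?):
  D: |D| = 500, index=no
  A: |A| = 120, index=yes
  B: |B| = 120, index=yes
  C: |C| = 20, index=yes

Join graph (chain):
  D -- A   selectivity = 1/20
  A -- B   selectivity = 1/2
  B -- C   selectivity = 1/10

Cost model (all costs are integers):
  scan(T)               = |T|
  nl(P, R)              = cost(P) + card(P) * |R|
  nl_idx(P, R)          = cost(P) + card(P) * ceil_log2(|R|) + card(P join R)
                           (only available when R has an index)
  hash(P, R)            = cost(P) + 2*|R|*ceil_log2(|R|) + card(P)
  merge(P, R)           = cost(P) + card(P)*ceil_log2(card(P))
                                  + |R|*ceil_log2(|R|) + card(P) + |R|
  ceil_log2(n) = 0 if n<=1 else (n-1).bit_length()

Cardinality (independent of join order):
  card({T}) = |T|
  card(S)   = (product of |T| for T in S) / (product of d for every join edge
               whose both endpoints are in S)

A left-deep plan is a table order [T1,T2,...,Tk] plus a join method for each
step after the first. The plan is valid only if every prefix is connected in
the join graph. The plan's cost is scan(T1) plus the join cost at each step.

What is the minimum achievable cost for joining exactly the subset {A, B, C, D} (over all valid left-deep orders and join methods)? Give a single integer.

25720

Selinger DP over subsets of {A,B,C,D}:
  {D}: scan cost=500, card=500
  {A}: scan cost=120, card=120
  {B}: scan cost=120, card=120
  {C}: scan cost=20, card=20
  {AD}: card=3000; try (A,hash)→2680, (D,merge)→6080, (A,merge)→6460, (A,nl_idx)→7000, (D,hash)→9240, (D,nl)→60120 …(+1); best=2680 via (A,hash)
  {AB}: card=7200; try (B,hash)→1920, (A,hash)→1920, (B,merge)→2040, (A,merge)→2040, (B,nl_idx)→8160, (A,nl_idx)→8160 …(+2); best=1920 via (B,hash)
  {BC}: card=240; try (B,nl_idx)→400, (C,hash)→440, (C,nl_idx)→960, (B,merge)→1100, (C,merge)→1200, (B,hash)→1720 …(+2); best=400 via (B,nl_idx)
  {ABD}: card=180000; try (B,hash)→7360, (D,hash)→18120, (B,merge)→42640, (D,merge)→107720, (B,nl_idx)→203680, (B,nl)→362680 …(+1); best=7360 via (B,hash)
  {ABC}: card=14400; try (A,hash)→2320, (A,merge)→3520, (C,hash)→9320, (A,nl_idx)→16480, (A,nl)→29200, (C,nl_idx)→52320 …(+2); best=2320 via (A,hash)
  {ABCD}: card=360000; try (D,hash)→25720, (C,hash)→187560, (D,merge)→223320, (C,nl_idx)→1267360, (C,merge)→3427480, (C,nl)→3607360 …(+1); best=25720 via (D,hash)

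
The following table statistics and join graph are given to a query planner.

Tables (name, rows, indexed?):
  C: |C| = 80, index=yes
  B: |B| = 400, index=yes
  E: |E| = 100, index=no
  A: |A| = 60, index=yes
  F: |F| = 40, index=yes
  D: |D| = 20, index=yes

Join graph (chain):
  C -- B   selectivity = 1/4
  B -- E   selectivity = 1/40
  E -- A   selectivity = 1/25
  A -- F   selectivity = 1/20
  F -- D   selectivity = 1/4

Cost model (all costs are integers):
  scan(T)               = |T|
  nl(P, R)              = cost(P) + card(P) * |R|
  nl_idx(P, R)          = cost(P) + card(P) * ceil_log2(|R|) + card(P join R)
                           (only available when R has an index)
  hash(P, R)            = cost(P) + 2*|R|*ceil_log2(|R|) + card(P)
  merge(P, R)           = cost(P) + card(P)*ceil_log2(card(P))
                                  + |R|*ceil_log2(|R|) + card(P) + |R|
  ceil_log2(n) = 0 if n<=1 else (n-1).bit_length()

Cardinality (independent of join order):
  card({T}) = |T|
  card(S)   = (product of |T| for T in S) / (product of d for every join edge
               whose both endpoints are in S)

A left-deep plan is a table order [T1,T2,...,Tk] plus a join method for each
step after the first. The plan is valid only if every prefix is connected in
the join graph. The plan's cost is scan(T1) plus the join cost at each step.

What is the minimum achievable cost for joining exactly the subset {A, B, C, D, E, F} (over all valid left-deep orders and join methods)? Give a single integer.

36720

Selinger DP over subsets of {A,B,C,D,E,F}:
  {C}: scan cost=80, card=80
  {B}: scan cost=400, card=400
  {E}: scan cost=100, card=100
  {A}: scan cost=60, card=60
  {F}: scan cost=40, card=40
  {D}: scan cost=20, card=20
  {BC}: card=8000; try (C,hash)→1920, (B,merge)→4720, (C,merge)→5040, (B,hash)→7360, (B,nl_idx)→8800, (C,nl_idx)→11200 …(+2); best=1920 via (C,hash)
  {BE}: card=1000; try (B,nl_idx)→2000, (E,hash)→2200, (B,merge)→4900, (E,merge)→5200, (B,hash)→7400, (B,nl)→40100 …(+1); best=2000 via (B,nl_idx)
  {AE}: card=240; try (A,hash)→920, (A,nl_idx)→940, (E,merge)→1280, (A,merge)→1320, (E,hash)→1520, (E,nl)→6060 …(+1); best=920 via (A,hash)
  {AF}: card=120; try (A,nl_idx)→400, (F,nl_idx)→540, (F,hash)→600, (A,merge)→740, (F,merge)→760, (A,hash)→800 …(+2); best=400 via (A,nl_idx)
  {DF}: card=200; try (D,hash)→280, (F,nl_idx)→340, (F,merge)→420, (D,merge)→440, (D,nl_idx)→440, (F,hash)→520 …(+2); best=280 via (D,hash)
  {BCE}: card=20000; try (C,hash)→4120, (E,hash)→11320, (C,merge)→13640, (C,nl_idx)→29000, (C,nl)→82000, (E,merge)→114720 …(+1); best=4120 via (C,hash)
  {ABE}: card=2400; try (A,hash)→3720, (B,nl_idx)→5480, (B,merge)→7080, (B,hash)→8360, (A,nl_idx)→10400, (A,merge)→13420 …(+2); best=3720 via (A,hash)
  {AEF}: card=480; try (F,hash)→1640, (E,hash)→1920, (E,merge)→2160, (F,nl_idx)→2840, (F,merge)→3360, (F,nl)→10520 …(+1); best=1640 via (F,hash)
  {ADF}: card=600; try (D,hash)→720, (A,hash)→1200, (D,merge)→1480, (D,nl_idx)→1600, (A,nl_idx)→2080, (A,merge)→2500 …(+2); best=720 via (D,hash)
  {ABCE}: card=48000; try (C,hash)→7240, (A,hash)→24840, (C,merge)→35560, (C,nl_idx)→68520, (A,nl_idx)→172120, (C,nl)→195720 …(+2); best=7240 via (C,hash)
  {ABEF}: card=4800; try (F,hash)→6600, (B,hash)→9320, (B,merge)→10440, (B,nl_idx)→10760, (F,nl_idx)→22920, (F,merge)→35200 …(+2); best=6600 via (F,hash)
  {ADEF}: card=2400; try (D,hash)→2320, (E,hash)→2720, (D,nl_idx)→6440, (D,merge)→6560, (E,merge)→8120, (D,nl)→11240 …(+1); best=2320 via (D,hash)
  {ABCEF}: card=96000; try (C,hash)→12520, (F,hash)→55720, (C,merge)→74440, (C,nl_idx)→136200, (C,nl)→390600, (F,nl_idx)→391240 …(+2); best=12520 via (C,hash)
  {ABDEF}: card=24000; try (D,hash)→11600, (B,hash)→11920, (B,merge)→37520, (B,nl_idx)→47920, (D,nl_idx)→54600, (D,merge)→73920 …(+2); best=11600 via (D,hash)
  {ABCDEF}: card=480000; try (C,hash)→36720, (D,hash)→108720, (C,merge)→396240, (C,nl_idx)→659600, (D,nl_idx)→972520, (D,merge)→1740640 …(+2); best=36720 via (C,hash)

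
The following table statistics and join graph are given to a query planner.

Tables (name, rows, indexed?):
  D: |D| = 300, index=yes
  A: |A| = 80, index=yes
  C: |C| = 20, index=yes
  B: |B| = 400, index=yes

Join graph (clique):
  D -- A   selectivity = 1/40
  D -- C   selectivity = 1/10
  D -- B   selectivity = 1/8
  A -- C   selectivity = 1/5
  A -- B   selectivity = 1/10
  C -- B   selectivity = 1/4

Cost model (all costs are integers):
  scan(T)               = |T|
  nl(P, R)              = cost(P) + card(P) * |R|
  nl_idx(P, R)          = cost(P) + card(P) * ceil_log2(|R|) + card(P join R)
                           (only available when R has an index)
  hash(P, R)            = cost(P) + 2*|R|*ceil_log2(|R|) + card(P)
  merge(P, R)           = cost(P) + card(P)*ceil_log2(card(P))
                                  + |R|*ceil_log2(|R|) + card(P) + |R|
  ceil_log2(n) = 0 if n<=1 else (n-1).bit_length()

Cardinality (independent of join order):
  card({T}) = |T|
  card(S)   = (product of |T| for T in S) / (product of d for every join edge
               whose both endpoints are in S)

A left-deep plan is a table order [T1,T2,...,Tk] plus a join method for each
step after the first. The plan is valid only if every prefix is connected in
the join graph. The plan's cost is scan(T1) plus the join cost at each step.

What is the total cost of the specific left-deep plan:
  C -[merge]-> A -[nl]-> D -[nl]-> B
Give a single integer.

192780

step 1: scan C: cost=20, card=20
step 2: join A via merge
    card(P join A) = 20*80/(5) = 320
    cost = 20 + 20*5 + 80*7 + 20 + 80 = 780
step 3: join D via nl
    card(P join D) = 320*300/(40*10) = 240
    cost = 780 + 320*300 = 96780
step 4: join B via nl
    card(P join B) = 240*400/(8*10*4) = 300
    cost = 96780 + 240*400 = 192780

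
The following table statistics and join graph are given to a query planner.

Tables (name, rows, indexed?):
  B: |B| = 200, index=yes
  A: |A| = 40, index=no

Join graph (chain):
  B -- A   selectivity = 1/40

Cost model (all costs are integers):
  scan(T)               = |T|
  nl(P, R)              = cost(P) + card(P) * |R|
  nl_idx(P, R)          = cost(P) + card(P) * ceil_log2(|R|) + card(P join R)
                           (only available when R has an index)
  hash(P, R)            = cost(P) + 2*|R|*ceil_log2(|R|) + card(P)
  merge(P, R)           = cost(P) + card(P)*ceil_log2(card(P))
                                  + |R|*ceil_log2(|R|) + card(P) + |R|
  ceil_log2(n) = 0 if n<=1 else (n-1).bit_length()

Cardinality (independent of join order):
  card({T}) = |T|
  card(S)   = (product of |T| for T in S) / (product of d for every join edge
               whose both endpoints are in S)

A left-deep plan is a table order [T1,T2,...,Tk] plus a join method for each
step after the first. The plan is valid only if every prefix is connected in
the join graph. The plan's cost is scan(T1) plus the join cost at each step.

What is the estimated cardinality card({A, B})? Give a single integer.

Tables in S: A(40), B(200)
Edges inside S: B-A(d=40)
numerator = 40 * 200 = 8000
denominator = 40 = 40
card(S) = 8000 / 40 = 200

200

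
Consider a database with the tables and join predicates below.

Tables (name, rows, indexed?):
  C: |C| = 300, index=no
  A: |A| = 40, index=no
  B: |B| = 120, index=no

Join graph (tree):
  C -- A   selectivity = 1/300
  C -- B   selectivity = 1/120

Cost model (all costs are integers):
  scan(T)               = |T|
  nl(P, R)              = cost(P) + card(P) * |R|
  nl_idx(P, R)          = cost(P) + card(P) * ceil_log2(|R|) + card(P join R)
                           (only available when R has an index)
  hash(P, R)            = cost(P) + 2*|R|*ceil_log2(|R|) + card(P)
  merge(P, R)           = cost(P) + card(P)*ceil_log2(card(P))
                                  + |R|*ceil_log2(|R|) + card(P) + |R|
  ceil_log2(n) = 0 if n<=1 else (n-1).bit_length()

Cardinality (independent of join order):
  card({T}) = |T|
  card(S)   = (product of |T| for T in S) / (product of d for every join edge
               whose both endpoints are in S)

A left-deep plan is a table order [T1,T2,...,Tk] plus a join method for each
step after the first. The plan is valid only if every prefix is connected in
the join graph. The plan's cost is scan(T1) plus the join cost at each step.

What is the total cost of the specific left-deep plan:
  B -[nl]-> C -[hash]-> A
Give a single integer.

36900

step 1: scan B: cost=120, card=120
step 2: join C via nl
    card(P join C) = 120*300/(120) = 300
    cost = 120 + 120*300 = 36120
step 3: join A via hash
    card(P join A) = 300*40/(300) = 40
    cost = 36120 + 2*40*6 + 300 = 36900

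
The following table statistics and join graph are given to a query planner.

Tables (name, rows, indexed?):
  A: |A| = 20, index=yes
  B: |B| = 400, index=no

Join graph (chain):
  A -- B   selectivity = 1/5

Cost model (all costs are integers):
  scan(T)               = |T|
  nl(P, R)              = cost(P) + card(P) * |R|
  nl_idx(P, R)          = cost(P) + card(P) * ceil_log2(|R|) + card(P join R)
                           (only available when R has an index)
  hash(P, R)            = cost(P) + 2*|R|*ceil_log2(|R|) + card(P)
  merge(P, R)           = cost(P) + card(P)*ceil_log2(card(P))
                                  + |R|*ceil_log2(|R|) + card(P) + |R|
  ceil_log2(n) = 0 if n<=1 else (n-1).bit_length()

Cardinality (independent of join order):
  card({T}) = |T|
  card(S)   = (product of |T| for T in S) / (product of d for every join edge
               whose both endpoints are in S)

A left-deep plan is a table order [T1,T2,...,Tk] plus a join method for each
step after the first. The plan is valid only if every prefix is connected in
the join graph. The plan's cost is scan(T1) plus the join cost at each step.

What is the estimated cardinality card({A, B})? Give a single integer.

1600

Tables in S: A(20), B(400)
Edges inside S: A-B(d=5)
numerator = 20 * 400 = 8000
denominator = 5 = 5
card(S) = 8000 / 5 = 1600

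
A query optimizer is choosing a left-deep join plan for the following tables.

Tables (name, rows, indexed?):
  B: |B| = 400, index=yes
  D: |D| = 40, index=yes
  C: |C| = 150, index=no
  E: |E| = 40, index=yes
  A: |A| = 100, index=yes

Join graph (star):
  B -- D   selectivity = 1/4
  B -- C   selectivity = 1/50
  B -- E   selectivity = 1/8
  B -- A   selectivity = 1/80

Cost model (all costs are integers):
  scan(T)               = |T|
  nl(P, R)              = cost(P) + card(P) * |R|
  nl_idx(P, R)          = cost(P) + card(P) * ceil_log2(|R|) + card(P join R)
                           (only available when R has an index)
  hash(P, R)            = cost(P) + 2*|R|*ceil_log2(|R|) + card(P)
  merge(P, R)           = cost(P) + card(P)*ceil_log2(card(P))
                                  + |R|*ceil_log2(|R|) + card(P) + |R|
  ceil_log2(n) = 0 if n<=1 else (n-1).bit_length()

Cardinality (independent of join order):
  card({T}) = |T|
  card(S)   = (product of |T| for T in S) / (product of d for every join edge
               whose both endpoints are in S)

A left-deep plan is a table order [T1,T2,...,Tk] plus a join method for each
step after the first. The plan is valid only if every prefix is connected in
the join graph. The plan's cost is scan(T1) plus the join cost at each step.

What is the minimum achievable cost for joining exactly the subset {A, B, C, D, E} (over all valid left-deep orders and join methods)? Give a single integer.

Selinger DP over subsets of {A,B,C,D,E}:
  {B}: scan cost=400, card=400
  {D}: scan cost=40, card=40
  {C}: scan cost=150, card=150
  {E}: scan cost=40, card=40
  {A}: scan cost=100, card=100
  {BD}: card=4000; try (D,hash)→1280, (B,merge)→4320, (B,nl_idx)→4400, (D,merge)→4680, (D,nl_idx)→6800, (B,hash)→7280 …(+2); best=1280 via (D,hash)
  {BC}: card=1200; try (B,nl_idx)→2700, (C,hash)→3200, (B,merge)→5500, (C,merge)→5750, (B,hash)→7500, (B,nl)→60150 …(+1); best=2700 via (B,nl_idx)
  {BE}: card=2000; try (E,hash)→1280, (B,nl_idx)→2400, (B,merge)→4320, (E,merge)→4680, (E,nl_idx)→4800, (B,hash)→7280 …(+2); best=1280 via (E,hash)
  {AB}: card=500; try (B,nl_idx)→1500, (A,hash)→2200, (A,nl_idx)→3700, (B,merge)→4900, (A,merge)→5200, (B,hash)→7400 …(+2); best=1500 via (B,nl_idx)
  {BCD}: card=12000; try (D,hash)→4380, (C,hash)→7680, (D,merge)→17380, (D,nl_idx)→21900, (D,nl)→50700, (C,merge)→54630 …(+1); best=4380 via (D,hash)
  {BDE}: card=20000; try (D,hash)→3760, (E,hash)→5760, (D,merge)→25560, (D,nl_idx)→33280, (E,nl_idx)→45280, (E,merge)→53560 …(+2); best=3760 via (D,hash)
  {ABD}: card=5000; try (D,hash)→2480, (A,hash)→6680, (D,merge)→6780, (D,nl_idx)→9500, (D,nl)→21500, (A,nl_idx)→34280 …(+2); best=2480 via (D,hash)
  {BCE}: card=6000; try (E,hash)→4380, (C,hash)→5680, (E,nl_idx)→15900, (E,merge)→17380, (C,merge)→26630, (E,nl)→50700 …(+1); best=4380 via (E,hash)
  {ABC}: card=1500; try (C,hash)→4400, (A,hash)→5300, (C,merge)→7850, (A,nl_idx)→12600, (A,merge)→17900, (C,nl)→76500 …(+1); best=4400 via (C,hash)
  {ABE}: card=2500; try (E,hash)→2480, (A,hash)→4680, (E,merge)→6780, (E,nl_idx)→7000, (A,nl_idx)→17780, (E,nl)→21500 …(+2); best=2480 via (E,hash)
  {BCDE}: card=60000; try (D,hash)→10860, (E,hash)→16860, (C,hash)→26160, (D,merge)→88660, (D,nl_idx)→100380, (E,nl_idx)→136380 …(+5); best=10860 via (D,hash)
  {ABCD}: card=15000; try (D,hash)→6380, (C,hash)→9880, (A,hash)→17780, (D,merge)→22680, (D,nl_idx)→28400, (D,nl)→64400 …(+5); best=6380 via (D,hash)
  {ABDE}: card=25000; try (D,hash)→5460, (E,hash)→7960, (A,hash)→25160, (D,merge)→35260, (D,nl_idx)→42480, (E,nl_idx)→57480 …(+6); best=5460 via (D,hash)
  {ABCE}: card=7500; try (E,hash)→6380, (C,hash)→7380, (A,hash)→11780, (E,nl_idx)→20900, (E,merge)→22680, (C,merge)→36330 …(+5); best=6380 via (E,hash)
  {ABCDE}: card=75000; try (D,hash)→14360, (E,hash)→21860, (C,hash)→32860, (A,hash)→72260, (D,merge)→111660, (D,nl_idx)→126380 …(+9); best=14360 via (D,hash)

14360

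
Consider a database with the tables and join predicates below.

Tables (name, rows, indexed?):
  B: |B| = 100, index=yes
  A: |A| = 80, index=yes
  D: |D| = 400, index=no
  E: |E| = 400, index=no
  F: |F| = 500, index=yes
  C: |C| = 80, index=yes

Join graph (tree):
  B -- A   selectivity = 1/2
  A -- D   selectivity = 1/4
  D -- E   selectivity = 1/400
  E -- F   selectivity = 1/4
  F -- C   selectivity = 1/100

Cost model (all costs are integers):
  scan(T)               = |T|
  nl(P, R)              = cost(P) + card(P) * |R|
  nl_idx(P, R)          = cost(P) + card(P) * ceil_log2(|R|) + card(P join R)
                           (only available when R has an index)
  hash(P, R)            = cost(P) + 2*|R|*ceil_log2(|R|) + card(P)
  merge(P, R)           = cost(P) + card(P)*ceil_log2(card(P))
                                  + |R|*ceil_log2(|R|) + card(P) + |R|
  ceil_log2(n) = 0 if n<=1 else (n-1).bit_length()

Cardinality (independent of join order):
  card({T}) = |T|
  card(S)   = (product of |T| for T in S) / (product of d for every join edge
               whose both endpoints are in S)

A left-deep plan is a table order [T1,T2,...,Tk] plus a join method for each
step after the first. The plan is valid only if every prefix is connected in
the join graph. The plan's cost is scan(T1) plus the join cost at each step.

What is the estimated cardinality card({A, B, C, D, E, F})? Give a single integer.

40000000

Tables in S: A(80), B(100), C(80), D(400), E(400), F(500)
Edges inside S: B-A(d=2), A-D(d=4), D-E(d=400), E-F(d=4), F-C(d=100)
numerator = 80 * 100 * 80 * 400 * 400 * 500 = 51200000000000
denominator = 2 * 4 * 400 * 4 * 100 = 1280000
card(S) = 51200000000000 / 1280000 = 40000000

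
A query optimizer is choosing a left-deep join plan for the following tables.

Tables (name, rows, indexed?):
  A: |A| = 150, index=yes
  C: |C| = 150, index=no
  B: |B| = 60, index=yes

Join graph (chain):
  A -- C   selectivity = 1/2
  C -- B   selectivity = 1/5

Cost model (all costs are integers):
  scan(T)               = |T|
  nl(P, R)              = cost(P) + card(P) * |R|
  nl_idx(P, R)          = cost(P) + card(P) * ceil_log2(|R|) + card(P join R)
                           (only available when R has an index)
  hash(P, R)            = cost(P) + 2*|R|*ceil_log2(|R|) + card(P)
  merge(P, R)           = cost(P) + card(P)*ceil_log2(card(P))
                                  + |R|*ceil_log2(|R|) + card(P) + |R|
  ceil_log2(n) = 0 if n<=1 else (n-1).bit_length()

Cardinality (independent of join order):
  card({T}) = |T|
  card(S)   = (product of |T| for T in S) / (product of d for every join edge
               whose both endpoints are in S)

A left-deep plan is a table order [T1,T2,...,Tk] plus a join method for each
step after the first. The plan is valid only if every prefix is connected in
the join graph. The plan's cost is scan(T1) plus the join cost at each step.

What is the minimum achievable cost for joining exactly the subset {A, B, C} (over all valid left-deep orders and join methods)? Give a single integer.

5220

Selinger DP over subsets of {A,B,C}:
  {A}: scan cost=150, card=150
  {C}: scan cost=150, card=150
  {B}: scan cost=60, card=60
  {AC}: card=11250; try (C,hash)→2700, (A,hash)→2700, (C,merge)→2850, (A,merge)→2850, (A,nl_idx)→12600, (C,nl)→22650 …(+1); best=2700 via (C,hash)
  {BC}: card=1800; try (B,hash)→1020, (C,merge)→1830, (B,merge)→1920, (C,hash)→2520, (B,nl_idx)→2850, (C,nl)→9060 …(+1); best=1020 via (B,hash)
  {ABC}: card=135000; try (A,hash)→5220, (B,hash)→14670, (A,merge)→23970, (A,nl_idx)→150420, (B,merge)→171870, (B,nl_idx)→205200 …(+2); best=5220 via (A,hash)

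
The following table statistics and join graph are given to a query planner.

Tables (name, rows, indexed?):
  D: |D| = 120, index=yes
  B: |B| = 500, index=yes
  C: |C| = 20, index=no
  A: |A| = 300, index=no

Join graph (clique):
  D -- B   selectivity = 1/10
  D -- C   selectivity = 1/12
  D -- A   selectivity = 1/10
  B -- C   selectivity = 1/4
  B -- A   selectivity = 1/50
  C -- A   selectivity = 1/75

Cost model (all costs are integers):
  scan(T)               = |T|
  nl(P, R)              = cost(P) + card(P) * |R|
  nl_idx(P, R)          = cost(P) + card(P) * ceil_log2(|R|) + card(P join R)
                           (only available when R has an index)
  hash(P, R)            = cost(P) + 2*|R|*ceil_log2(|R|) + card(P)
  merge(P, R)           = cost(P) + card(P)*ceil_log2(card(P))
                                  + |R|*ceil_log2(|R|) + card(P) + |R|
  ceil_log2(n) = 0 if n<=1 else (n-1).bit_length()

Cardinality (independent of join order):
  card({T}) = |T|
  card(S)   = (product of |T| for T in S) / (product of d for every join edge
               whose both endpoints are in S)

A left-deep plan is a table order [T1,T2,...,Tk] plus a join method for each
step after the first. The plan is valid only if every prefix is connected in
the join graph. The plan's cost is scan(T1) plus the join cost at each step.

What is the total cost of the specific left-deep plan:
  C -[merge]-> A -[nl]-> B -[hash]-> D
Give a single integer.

step 1: scan C: cost=20, card=20
step 2: join A via merge
    card(P join A) = 20*300/(75) = 80
    cost = 20 + 20*5 + 300*9 + 20 + 300 = 3140
step 3: join B via nl
    card(P join B) = 80*500/(4*50) = 200
    cost = 3140 + 80*500 = 43140
step 4: join D via hash
    card(P join D) = 200*120/(10*12*10) = 20
    cost = 43140 + 2*120*7 + 200 = 45020

45020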